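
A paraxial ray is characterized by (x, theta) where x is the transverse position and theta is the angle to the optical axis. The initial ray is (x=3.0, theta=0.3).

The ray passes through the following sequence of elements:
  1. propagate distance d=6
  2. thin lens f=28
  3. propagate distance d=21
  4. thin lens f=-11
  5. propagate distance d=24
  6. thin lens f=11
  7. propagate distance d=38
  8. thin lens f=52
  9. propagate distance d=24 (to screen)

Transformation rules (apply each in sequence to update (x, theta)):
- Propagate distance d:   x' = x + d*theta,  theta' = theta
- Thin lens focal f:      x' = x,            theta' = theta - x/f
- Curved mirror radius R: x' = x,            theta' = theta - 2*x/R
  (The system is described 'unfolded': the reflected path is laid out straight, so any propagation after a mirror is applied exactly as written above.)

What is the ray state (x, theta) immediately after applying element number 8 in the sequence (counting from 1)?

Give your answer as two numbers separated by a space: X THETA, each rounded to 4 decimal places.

Initial: x=3.0000 theta=0.3000
After 1 (propagate distance d=6): x=4.8000 theta=0.3000
After 2 (thin lens f=28): x=4.8000 theta=9/70 (≈0.1286)
After 3 (propagate distance d=21): x=7.5000 theta=9/70 (≈0.1286)
After 4 (thin lens f=-11): x=7.5000 theta=312/385 (≈0.8104)
After 5 (propagate distance d=24): x=20751/770 (≈26.9494) theta=312/385 (≈0.8104)
After 6 (thin lens f=11): x=20751/770 (≈26.9494) theta=-13887/8470 (≈-1.6396)
After 7 (propagate distance d=38): x=-59889/1694 (≈-35.3536) theta=-13887/8470 (≈-1.6396)
After 8 (thin lens f=52): x=-59889/1694 (≈-35.3536) theta=-422679/440440 (≈-0.9597)
Rounded to 4 decimal places: x = -35.3536, theta = -0.9597

Answer: -35.3536 -0.9597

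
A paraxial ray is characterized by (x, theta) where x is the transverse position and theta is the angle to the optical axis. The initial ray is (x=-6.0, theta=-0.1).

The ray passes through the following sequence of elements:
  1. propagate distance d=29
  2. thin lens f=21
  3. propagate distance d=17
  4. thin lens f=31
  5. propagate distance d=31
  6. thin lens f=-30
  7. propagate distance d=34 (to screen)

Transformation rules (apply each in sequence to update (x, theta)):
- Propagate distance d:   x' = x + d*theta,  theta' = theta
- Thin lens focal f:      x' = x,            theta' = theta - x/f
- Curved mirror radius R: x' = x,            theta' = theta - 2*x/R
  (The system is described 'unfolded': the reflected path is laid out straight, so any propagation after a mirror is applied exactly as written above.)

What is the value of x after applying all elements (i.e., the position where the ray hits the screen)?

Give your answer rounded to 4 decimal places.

Initial: x=-6.0000 theta=-0.1000
After 1 (propagate distance d=29): x=-8.9000 theta=-0.1000
After 2 (thin lens f=21): x=-8.9000 theta=34/105 (≈0.3238)
After 3 (propagate distance d=17): x=-713/210 (≈-3.3952) theta=34/105 (≈0.3238)
After 4 (thin lens f=31): x=-713/210 (≈-3.3952) theta=13/30 (≈0.4333)
After 5 (propagate distance d=31): x=1054/105 (≈10.0381) theta=13/30 (≈0.4333)
After 6 (thin lens f=-30): x=1054/105 (≈10.0381) theta=2419/3150 (≈0.7679)
After 7 (propagate distance d=34 (to screen)): x=56933/1575 (≈36.1479) theta=2419/3150 (≈0.7679)
Rounded to 4 decimal places: x = 36.1479

Answer: 36.1479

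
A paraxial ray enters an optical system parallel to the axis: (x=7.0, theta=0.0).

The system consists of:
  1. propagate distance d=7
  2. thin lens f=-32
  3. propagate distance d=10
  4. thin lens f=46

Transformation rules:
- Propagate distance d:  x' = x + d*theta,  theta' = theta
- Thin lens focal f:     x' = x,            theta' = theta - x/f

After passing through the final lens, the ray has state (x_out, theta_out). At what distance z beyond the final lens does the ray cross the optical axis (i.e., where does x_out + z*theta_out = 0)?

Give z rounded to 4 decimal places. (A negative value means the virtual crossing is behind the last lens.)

Answer: -483.0000

Derivation:
Initial: x=7.0000 theta=0.0000
After 1 (propagate distance d=7): x=7.0000 theta=0.0000
After 2 (thin lens f=-32): x=7.0000 theta=7/32 (≈0.2188)
After 3 (propagate distance d=10): x=9.1875 theta=7/32 (≈0.2188)
After 4 (thin lens f=46): x=9.1875 theta=7/368 (≈0.0190)
z_focus = -x_out/theta_out = -(9.1875)/(7/368) = -483.0000
Rounded to 4 decimal places: z = -483.0000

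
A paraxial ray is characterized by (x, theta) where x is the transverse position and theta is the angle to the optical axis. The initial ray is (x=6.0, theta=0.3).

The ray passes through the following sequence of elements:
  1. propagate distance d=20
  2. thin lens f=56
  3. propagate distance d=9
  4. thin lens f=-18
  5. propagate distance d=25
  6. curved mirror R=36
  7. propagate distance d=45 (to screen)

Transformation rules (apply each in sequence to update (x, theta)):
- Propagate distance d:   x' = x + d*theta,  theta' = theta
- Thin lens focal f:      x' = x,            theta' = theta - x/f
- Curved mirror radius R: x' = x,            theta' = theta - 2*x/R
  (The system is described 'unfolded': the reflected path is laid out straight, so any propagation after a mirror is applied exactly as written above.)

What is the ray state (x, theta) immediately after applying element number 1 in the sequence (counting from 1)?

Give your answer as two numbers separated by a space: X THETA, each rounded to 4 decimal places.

Answer: 12.0000 0.3000

Derivation:
Initial: x=6.0000 theta=0.3000
After 1 (propagate distance d=20): x=12.0000 theta=0.3000
Rounded to 4 decimal places: x = 12.0000, theta = 0.3000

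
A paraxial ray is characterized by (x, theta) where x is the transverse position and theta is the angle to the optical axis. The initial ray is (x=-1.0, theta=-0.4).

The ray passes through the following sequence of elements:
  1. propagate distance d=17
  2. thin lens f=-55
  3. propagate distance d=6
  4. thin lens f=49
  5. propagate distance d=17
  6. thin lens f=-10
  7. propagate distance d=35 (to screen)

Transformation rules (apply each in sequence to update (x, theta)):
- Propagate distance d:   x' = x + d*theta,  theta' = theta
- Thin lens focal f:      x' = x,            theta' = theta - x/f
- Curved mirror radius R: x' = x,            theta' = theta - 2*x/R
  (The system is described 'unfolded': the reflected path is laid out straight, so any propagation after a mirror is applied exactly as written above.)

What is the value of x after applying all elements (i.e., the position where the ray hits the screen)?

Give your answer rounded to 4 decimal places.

Answer: -84.9954

Derivation:
Initial: x=-1.0000 theta=-0.4000
After 1 (propagate distance d=17): x=-7.8000 theta=-0.4000
After 2 (thin lens f=-55): x=-7.8000 theta=-149/275 (≈-0.5418)
After 3 (propagate distance d=6): x=-3039/275 (≈-11.0509) theta=-149/275 (≈-0.5418)
After 4 (thin lens f=49): x=-3039/275 (≈-11.0509) theta=-4262/13475 (≈-0.3163)
After 5 (propagate distance d=17): x=-44273/2695 (≈-16.4278) theta=-4262/13475 (≈-0.3163)
After 6 (thin lens f=-10): x=-44273/2695 (≈-16.4278) theta=-52797/26950 (≈-1.9591)
After 7 (propagate distance d=35 (to screen)): x=-91625/1078 (≈-84.9954) theta=-52797/26950 (≈-1.9591)
Rounded to 4 decimal places: x = -84.9954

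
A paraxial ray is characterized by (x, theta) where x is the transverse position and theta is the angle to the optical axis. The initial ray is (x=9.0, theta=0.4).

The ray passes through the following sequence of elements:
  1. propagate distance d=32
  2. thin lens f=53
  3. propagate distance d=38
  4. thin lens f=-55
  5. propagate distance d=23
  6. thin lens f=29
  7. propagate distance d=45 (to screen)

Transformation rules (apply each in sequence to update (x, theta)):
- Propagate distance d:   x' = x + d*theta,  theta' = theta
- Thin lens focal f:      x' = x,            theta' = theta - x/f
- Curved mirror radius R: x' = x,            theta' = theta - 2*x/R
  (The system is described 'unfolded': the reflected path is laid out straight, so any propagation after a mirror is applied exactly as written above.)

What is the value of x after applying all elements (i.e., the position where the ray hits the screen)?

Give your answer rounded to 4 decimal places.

Answer: 0.3979

Derivation:
Initial: x=9.0000 theta=0.4000
After 1 (propagate distance d=32): x=21.8000 theta=0.4000
After 2 (thin lens f=53): x=21.8000 theta=-3/265 (≈-0.0113)
After 3 (propagate distance d=38): x=5663/265 (≈21.3698) theta=-3/265 (≈-0.0113)
After 4 (thin lens f=-55): x=5663/265 (≈21.3698) theta=5498/14575 (≈0.3772)
After 5 (propagate distance d=23): x=437919/14575 (≈30.0459) theta=5498/14575 (≈0.3772)
After 6 (thin lens f=29): x=437919/14575 (≈30.0459) theta=-278477/422675 (≈-0.6588)
After 7 (propagate distance d=45 (to screen)): x=168186/422675 (≈0.3979) theta=-278477/422675 (≈-0.6588)
Rounded to 4 decimal places: x = 0.3979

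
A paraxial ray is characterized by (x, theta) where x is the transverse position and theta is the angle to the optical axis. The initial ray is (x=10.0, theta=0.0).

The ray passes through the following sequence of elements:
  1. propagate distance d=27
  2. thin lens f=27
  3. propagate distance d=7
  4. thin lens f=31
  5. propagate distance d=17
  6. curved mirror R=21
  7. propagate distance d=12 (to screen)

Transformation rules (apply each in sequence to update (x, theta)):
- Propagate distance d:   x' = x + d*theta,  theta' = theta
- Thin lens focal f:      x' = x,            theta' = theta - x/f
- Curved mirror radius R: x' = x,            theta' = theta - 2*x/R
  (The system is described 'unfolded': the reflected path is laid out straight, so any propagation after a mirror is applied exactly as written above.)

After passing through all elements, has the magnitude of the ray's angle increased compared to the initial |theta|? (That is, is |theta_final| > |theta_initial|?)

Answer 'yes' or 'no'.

Answer: yes

Derivation:
Initial: x=10.0000 theta=0.0000
After 1 (propagate distance d=27): x=10.0000 theta=0.0000
After 2 (thin lens f=27): x=10.0000 theta=-10/27 (≈-0.3704)
After 3 (propagate distance d=7): x=200/27 (≈7.4074) theta=-10/27 (≈-0.3704)
After 4 (thin lens f=31): x=200/27 (≈7.4074) theta=-170/279 (≈-0.6093)
After 5 (propagate distance d=17): x=-2470/837 (≈-2.9510) theta=-170/279 (≈-0.6093)
After 6 (curved mirror R=21): x=-2470/837 (≈-2.9510) theta=-5770/17577 (≈-0.3283)
After 7 (propagate distance d=12 (to screen)): x=-40370/5859 (≈-6.8903) theta=-5770/17577 (≈-0.3283)
|theta_initial|=0.0000 |theta_final|=5770/17577 (≈0.3283) -> increased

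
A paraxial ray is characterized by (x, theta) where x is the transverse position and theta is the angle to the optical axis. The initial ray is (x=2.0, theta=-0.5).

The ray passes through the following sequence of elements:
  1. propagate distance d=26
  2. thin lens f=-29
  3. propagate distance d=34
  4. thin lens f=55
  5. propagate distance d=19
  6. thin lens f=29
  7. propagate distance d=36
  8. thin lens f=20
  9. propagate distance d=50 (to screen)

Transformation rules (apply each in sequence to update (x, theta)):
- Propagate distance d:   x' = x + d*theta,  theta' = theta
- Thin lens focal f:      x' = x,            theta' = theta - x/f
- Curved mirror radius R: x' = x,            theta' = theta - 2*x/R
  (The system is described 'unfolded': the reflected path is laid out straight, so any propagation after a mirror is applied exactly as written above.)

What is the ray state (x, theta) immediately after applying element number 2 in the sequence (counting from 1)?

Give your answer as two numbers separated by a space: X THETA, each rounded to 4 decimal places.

Answer: -11.0000 -0.8793

Derivation:
Initial: x=2.0000 theta=-0.5000
After 1 (propagate distance d=26): x=-11.0000 theta=-0.5000
After 2 (thin lens f=-29): x=-11.0000 theta=-51/58 (≈-0.8793)
Rounded to 4 decimal places: x = -11.0000, theta = -0.8793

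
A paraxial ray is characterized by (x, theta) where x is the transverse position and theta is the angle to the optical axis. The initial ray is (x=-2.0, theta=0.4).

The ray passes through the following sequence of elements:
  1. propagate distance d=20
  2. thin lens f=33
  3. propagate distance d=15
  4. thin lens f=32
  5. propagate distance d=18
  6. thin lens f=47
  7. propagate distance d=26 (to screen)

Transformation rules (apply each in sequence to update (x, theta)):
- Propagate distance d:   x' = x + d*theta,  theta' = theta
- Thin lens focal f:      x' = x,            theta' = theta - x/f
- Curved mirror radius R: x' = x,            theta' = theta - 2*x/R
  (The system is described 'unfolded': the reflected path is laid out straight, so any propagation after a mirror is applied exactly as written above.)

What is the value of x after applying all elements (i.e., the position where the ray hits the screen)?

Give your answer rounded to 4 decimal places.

Answer: 1.7060

Derivation:
Initial: x=-2.0000 theta=0.4000
After 1 (propagate distance d=20): x=6.0000 theta=0.4000
After 2 (thin lens f=33): x=6.0000 theta=12/55 (≈0.2182)
After 3 (propagate distance d=15): x=102/11 (≈9.2727) theta=12/55 (≈0.2182)
After 4 (thin lens f=32): x=102/11 (≈9.2727) theta=-63/880 (≈-0.0716)
After 5 (propagate distance d=18): x=3513/440 (≈7.9841) theta=-63/880 (≈-0.0716)
After 6 (thin lens f=47): x=3513/440 (≈7.9841) theta=-9987/41360 (≈-0.2415)
After 7 (propagate distance d=26 (to screen)): x=882/517 (≈1.7060) theta=-9987/41360 (≈-0.2415)
Rounded to 4 decimal places: x = 1.7060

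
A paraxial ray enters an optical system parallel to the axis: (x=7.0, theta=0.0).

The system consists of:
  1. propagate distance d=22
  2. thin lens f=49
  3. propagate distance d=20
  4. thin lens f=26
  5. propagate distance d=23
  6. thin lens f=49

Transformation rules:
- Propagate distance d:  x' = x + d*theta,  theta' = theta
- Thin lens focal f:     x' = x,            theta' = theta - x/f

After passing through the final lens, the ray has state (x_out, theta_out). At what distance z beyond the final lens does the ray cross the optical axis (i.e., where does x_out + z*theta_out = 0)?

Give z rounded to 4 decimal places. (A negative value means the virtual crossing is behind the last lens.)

Initial: x=7.0000 theta=0.0000
After 1 (propagate distance d=22): x=7.0000 theta=0.0000
After 2 (thin lens f=49): x=7.0000 theta=-1/7 (≈-0.1429)
After 3 (propagate distance d=20): x=29/7 (≈4.1429) theta=-1/7 (≈-0.1429)
After 4 (thin lens f=26): x=29/7 (≈4.1429) theta=-55/182 (≈-0.3022)
After 5 (propagate distance d=23): x=-73/26 (≈-2.8077) theta=-55/182 (≈-0.3022)
After 6 (thin lens f=49): x=-73/26 (≈-2.8077) theta=-12/49 (≈-0.2449)
z_focus = -x_out/theta_out = -(-73/26)/(-12/49) = -3577/312 ≈ -11.4647
Rounded to 4 decimal places: z = -11.4647

Answer: -11.4647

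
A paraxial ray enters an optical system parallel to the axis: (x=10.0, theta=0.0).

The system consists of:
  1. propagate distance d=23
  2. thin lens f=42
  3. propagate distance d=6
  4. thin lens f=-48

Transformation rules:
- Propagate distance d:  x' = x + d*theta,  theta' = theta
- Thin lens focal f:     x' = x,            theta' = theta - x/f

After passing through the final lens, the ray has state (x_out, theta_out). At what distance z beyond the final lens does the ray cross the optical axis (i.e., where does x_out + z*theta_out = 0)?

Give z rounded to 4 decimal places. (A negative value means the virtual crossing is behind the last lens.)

Initial: x=10.0000 theta=0.0000
After 1 (propagate distance d=23): x=10.0000 theta=0.0000
After 2 (thin lens f=42): x=10.0000 theta=-5/21 (≈-0.2381)
After 3 (propagate distance d=6): x=60/7 (≈8.5714) theta=-5/21 (≈-0.2381)
After 4 (thin lens f=-48): x=60/7 (≈8.5714) theta=-5/84 (≈-0.0595)
z_focus = -x_out/theta_out = -(60/7)/(-5/84) = 144.0000
Rounded to 4 decimal places: z = 144.0000

Answer: 144.0000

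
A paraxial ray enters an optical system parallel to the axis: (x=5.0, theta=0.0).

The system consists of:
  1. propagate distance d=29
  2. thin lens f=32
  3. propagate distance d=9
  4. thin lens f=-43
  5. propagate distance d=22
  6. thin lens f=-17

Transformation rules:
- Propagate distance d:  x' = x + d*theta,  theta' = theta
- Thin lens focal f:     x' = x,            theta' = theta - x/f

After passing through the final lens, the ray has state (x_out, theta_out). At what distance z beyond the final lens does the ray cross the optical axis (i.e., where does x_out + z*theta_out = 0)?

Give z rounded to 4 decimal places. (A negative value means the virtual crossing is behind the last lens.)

Initial: x=5.0000 theta=0.0000
After 1 (propagate distance d=29): x=5.0000 theta=0.0000
After 2 (thin lens f=32): x=5.0000 theta=-5/32 (≈-0.1563)
After 3 (propagate distance d=9): x=115/32 (≈3.5938) theta=-5/32 (≈-0.1563)
After 4 (thin lens f=-43): x=115/32 (≈3.5938) theta=-25/344 (≈-0.0727)
After 5 (propagate distance d=22): x=2745/1376 (≈1.9949) theta=-25/344 (≈-0.0727)
After 6 (thin lens f=-17): x=2745/1376 (≈1.9949) theta=1045/23392 (≈0.0447)
z_focus = -x_out/theta_out = -(2745/1376)/(1045/23392) = -9333/209 ≈ -44.6555
Rounded to 4 decimal places: z = -44.6555

Answer: -44.6555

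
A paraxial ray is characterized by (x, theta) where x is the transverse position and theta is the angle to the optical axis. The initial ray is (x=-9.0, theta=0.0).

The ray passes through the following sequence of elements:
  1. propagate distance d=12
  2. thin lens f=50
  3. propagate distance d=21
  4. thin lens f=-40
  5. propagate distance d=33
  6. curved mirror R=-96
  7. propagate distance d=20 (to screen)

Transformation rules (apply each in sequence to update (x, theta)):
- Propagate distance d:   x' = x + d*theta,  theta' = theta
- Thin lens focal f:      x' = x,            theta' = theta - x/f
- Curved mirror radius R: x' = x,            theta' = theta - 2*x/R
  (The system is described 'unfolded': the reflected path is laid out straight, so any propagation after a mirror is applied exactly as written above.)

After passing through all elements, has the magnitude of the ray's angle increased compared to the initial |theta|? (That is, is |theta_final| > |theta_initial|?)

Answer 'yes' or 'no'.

Answer: yes

Derivation:
Initial: x=-9.0000 theta=0.0000
After 1 (propagate distance d=12): x=-9.0000 theta=0.0000
After 2 (thin lens f=50): x=-9.0000 theta=0.1800
After 3 (propagate distance d=21): x=-5.2200 theta=0.1800
After 4 (thin lens f=-40): x=-5.2200 theta=0.0495
After 5 (propagate distance d=33): x=-3.5865 theta=0.0495
After 6 (curved mirror R=-96): x=-3.5865 theta=-807/32000 (≈-0.0252)
After 7 (propagate distance d=20 (to screen)): x=-32727/8000 (≈-4.0909) theta=-807/32000 (≈-0.0252)
|theta_initial|=0.0000 |theta_final|=807/32000 (≈0.0252) -> increased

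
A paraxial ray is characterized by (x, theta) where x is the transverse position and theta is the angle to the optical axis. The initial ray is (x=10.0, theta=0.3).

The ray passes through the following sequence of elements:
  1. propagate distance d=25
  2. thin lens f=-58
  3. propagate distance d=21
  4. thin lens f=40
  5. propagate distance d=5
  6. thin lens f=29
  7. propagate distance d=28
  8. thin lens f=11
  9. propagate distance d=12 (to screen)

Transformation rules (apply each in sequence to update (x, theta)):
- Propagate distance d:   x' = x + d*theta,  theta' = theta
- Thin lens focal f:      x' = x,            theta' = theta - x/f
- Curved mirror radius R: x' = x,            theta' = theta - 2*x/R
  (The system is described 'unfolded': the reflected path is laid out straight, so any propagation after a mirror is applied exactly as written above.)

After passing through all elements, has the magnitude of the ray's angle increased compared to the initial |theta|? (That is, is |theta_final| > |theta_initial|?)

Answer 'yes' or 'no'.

Initial: x=10.0000 theta=0.3000
After 1 (propagate distance d=25): x=17.5000 theta=0.3000
After 2 (thin lens f=-58): x=17.5000 theta=349/580 (≈0.6017)
After 3 (propagate distance d=21): x=17479/580 (≈30.1362) theta=349/580 (≈0.6017)
After 4 (thin lens f=40): x=17479/580 (≈30.1362) theta=-3519/23200 (≈-0.1517)
After 5 (propagate distance d=5): x=136313/4640 (≈29.3778) theta=-3519/23200 (≈-0.1517)
After 6 (thin lens f=29): x=136313/4640 (≈29.3778) theta=-24488/21025 (≈-1.1647)
After 7 (propagate distance d=28): x=-2175863/672800 (≈-3.2340) theta=-24488/21025 (≈-1.1647)
After 8 (thin lens f=11): x=-2175863/672800 (≈-3.2340) theta=-6443913/7400800 (≈-0.8707)
After 9 (propagate distance d=12 (to screen)): x=-101261449/7400800 (≈-13.6825) theta=-6443913/7400800 (≈-0.8707)
|theta_initial|=0.3000 |theta_final|=6443913/7400800 (≈0.8707) -> increased

Answer: yes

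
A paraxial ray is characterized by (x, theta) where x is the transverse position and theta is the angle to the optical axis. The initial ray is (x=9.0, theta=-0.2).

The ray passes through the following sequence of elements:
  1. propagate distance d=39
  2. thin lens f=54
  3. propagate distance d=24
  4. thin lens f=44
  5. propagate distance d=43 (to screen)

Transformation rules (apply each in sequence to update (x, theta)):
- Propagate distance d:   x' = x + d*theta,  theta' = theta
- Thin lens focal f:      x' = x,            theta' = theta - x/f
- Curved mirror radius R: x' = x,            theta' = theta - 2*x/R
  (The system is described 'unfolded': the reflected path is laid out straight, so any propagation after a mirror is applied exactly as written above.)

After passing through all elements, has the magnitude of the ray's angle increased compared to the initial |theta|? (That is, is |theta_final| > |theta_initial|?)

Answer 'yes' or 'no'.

Initial: x=9.0000 theta=-0.2000
After 1 (propagate distance d=39): x=1.2000 theta=-0.2000
After 2 (thin lens f=54): x=1.2000 theta=-2/9 (≈-0.2222)
After 3 (propagate distance d=24): x=-62/15 (≈-4.1333) theta=-2/9 (≈-0.2222)
After 4 (thin lens f=44): x=-62/15 (≈-4.1333) theta=-127/990 (≈-0.1283)
After 5 (propagate distance d=43 (to screen)): x=-9553/990 (≈-9.6495) theta=-127/990 (≈-0.1283)
|theta_initial|=0.2000 |theta_final|=127/990 (≈0.1283) -> not increased

Answer: no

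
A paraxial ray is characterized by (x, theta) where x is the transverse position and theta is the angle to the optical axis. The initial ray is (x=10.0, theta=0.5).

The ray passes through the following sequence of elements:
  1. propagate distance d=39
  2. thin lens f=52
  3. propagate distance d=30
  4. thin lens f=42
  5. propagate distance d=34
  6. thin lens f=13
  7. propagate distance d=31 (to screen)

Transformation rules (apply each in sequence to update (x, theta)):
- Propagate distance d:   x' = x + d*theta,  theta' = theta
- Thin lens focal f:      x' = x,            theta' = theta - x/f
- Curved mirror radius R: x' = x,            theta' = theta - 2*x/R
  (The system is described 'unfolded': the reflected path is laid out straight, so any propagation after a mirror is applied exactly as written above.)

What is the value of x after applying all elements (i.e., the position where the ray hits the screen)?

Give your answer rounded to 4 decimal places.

Initial: x=10.0000 theta=0.5000
After 1 (propagate distance d=39): x=29.5000 theta=0.5000
After 2 (thin lens f=52): x=29.5000 theta=-7/104 (≈-0.0673)
After 3 (propagate distance d=30): x=1429/52 (≈27.4808) theta=-7/104 (≈-0.0673)
After 4 (thin lens f=42): x=1429/52 (≈27.4808) theta=-197/273 (≈-0.7216)
After 5 (propagate distance d=34): x=3217/1092 (≈2.9460) theta=-197/273 (≈-0.7216)
After 6 (thin lens f=13): x=3217/1092 (≈2.9460) theta=-641/676 (≈-0.9482)
After 7 (propagate distance d=31 (to screen)): x=-187735/7098 (≈-26.4490) theta=-641/676 (≈-0.9482)
Rounded to 4 decimal places: x = -26.4490

Answer: -26.4490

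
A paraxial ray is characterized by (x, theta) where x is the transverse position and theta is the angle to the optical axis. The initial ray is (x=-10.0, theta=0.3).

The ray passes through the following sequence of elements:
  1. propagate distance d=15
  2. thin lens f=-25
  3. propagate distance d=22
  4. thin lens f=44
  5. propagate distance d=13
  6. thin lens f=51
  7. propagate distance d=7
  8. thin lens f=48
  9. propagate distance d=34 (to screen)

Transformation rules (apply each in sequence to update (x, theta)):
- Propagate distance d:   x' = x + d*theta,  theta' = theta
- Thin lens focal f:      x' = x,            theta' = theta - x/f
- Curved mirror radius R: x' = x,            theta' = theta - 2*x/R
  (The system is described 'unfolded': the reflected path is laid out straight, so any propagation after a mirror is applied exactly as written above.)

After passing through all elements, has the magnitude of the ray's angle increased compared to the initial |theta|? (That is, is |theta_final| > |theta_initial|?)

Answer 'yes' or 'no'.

Initial: x=-10.0000 theta=0.3000
After 1 (propagate distance d=15): x=-5.5000 theta=0.3000
After 2 (thin lens f=-25): x=-5.5000 theta=0.0800
After 3 (propagate distance d=22): x=-3.7400 theta=0.0800
After 4 (thin lens f=44): x=-3.7400 theta=0.1650
After 5 (propagate distance d=13): x=-1.5950 theta=0.1650
After 6 (thin lens f=51): x=-1.5950 theta=1001/5100 (≈0.1963)
After 7 (propagate distance d=7): x=-451/2040 (≈-0.2211) theta=1001/5100 (≈0.1963)
After 8 (thin lens f=48): x=-451/2040 (≈-0.2211) theta=98351/489600 (≈0.2009)
After 9 (propagate distance d=34 (to screen)): x=1617847/244800 (≈6.6089) theta=98351/489600 (≈0.2009)
|theta_initial|=0.3000 |theta_final|=98351/489600 (≈0.2009) -> not increased

Answer: no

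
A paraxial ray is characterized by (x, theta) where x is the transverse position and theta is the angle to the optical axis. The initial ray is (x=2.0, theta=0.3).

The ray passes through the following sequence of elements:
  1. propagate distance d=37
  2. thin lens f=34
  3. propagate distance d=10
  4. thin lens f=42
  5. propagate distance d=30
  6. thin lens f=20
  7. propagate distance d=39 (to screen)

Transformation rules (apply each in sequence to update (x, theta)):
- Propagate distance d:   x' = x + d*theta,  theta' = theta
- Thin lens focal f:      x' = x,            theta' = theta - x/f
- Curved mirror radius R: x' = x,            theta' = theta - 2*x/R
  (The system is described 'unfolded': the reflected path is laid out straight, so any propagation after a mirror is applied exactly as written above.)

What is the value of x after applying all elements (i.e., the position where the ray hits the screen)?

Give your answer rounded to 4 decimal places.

Initial: x=2.0000 theta=0.3000
After 1 (propagate distance d=37): x=13.1000 theta=0.3000
After 2 (thin lens f=34): x=13.1000 theta=-29/340 (≈-0.0853)
After 3 (propagate distance d=10): x=1041/85 (≈12.2471) theta=-29/340 (≈-0.0853)
After 4 (thin lens f=42): x=1041/85 (≈12.2471) theta=-897/2380 (≈-0.3769)
After 5 (propagate distance d=30): x=1119/1190 (≈0.9403) theta=-897/2380 (≈-0.3769)
After 6 (thin lens f=20): x=1119/1190 (≈0.9403) theta=-10089/23800 (≈-0.4239)
After 7 (propagate distance d=39 (to screen)): x=-53013/3400 (≈-15.5921) theta=-10089/23800 (≈-0.4239)
Rounded to 4 decimal places: x = -15.5921

Answer: -15.5921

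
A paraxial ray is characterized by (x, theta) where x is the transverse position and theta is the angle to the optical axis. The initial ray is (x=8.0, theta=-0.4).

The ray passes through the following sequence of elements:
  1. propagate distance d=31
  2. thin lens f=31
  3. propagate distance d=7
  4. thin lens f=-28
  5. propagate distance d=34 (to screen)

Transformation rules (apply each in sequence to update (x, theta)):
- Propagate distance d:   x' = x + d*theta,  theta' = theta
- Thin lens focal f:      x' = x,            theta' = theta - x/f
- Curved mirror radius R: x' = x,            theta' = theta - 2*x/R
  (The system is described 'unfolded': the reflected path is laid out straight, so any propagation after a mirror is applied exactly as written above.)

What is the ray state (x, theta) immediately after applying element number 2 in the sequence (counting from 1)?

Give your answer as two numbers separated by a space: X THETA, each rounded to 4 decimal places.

Initial: x=8.0000 theta=-0.4000
After 1 (propagate distance d=31): x=-4.4000 theta=-0.4000
After 2 (thin lens f=31): x=-4.4000 theta=-8/31 (≈-0.2581)
Rounded to 4 decimal places: x = -4.4000, theta = -0.2581

Answer: -4.4000 -0.2581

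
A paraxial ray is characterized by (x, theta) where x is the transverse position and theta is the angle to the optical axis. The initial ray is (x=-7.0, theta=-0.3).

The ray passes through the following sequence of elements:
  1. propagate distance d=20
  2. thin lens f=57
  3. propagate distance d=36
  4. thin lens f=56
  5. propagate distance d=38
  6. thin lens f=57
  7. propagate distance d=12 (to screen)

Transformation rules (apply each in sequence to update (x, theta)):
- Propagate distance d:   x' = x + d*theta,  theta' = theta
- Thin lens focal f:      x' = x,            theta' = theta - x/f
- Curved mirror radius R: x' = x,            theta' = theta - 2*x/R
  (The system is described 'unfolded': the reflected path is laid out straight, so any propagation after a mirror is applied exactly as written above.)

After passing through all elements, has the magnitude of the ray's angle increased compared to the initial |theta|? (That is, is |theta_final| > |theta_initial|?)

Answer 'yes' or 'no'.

Answer: yes

Derivation:
Initial: x=-7.0000 theta=-0.3000
After 1 (propagate distance d=20): x=-13.0000 theta=-0.3000
After 2 (thin lens f=57): x=-13.0000 theta=-41/570 (≈-0.0719)
After 3 (propagate distance d=36): x=-1481/95 (≈-15.5895) theta=-41/570 (≈-0.0719)
After 4 (thin lens f=56): x=-1481/95 (≈-15.5895) theta=659/3192 (≈0.2065)
After 5 (propagate distance d=38): x=-61799/7980 (≈-7.7442) theta=659/3192 (≈0.2065)
After 6 (thin lens f=57): x=-61799/7980 (≈-7.7442) theta=311413/909720 (≈0.3423)
After 7 (propagate distance d=12 (to screen)): x=-5251/1444 (≈-3.6364) theta=311413/909720 (≈0.3423)
|theta_initial|=0.3000 |theta_final|=311413/909720 (≈0.3423) -> increased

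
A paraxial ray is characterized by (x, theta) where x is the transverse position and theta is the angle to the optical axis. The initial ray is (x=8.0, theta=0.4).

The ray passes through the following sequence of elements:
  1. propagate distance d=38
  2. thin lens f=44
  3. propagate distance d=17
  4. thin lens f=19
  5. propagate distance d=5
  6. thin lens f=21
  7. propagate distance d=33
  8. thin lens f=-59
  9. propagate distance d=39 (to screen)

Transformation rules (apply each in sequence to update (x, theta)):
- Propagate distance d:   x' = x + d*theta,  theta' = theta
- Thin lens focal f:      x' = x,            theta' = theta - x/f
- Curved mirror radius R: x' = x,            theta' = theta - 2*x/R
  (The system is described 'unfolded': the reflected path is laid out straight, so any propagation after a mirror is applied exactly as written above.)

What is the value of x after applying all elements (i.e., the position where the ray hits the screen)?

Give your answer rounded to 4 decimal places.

Initial: x=8.0000 theta=0.4000
After 1 (propagate distance d=38): x=23.2000 theta=0.4000
After 2 (thin lens f=44): x=23.2000 theta=-7/55 (≈-0.1273)
After 3 (propagate distance d=17): x=1157/55 (≈21.0364) theta=-7/55 (≈-0.1273)
After 4 (thin lens f=19): x=1157/55 (≈21.0364) theta=-258/209 (≈-1.2344)
After 5 (propagate distance d=5): x=15533/1045 (≈14.8641) theta=-258/209 (≈-1.2344)
After 6 (thin lens f=21): x=15533/1045 (≈14.8641) theta=-6089/3135 (≈-1.9423)
After 7 (propagate distance d=33): x=-51446/1045 (≈-49.2306) theta=-6089/3135 (≈-1.9423)
After 8 (thin lens f=-59): x=-51446/1045 (≈-49.2306) theta=-27031/9735 (≈-2.7767)
After 9 (propagate distance d=39 (to screen)): x=-9711971/61655 (≈-157.5212) theta=-27031/9735 (≈-2.7767)
Rounded to 4 decimal places: x = -157.5212

Answer: -157.5212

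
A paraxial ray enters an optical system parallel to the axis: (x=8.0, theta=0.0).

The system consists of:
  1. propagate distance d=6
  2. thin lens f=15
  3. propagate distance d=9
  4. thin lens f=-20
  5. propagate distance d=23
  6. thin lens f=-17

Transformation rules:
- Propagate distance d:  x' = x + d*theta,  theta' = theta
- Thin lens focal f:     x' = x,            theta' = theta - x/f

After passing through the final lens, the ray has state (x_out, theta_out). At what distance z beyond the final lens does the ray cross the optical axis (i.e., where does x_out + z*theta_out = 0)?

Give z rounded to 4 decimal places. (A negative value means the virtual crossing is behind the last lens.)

Initial: x=8.0000 theta=0.0000
After 1 (propagate distance d=6): x=8.0000 theta=0.0000
After 2 (thin lens f=15): x=8.0000 theta=-8/15 (≈-0.5333)
After 3 (propagate distance d=9): x=3.2000 theta=-8/15 (≈-0.5333)
After 4 (thin lens f=-20): x=3.2000 theta=-28/75 (≈-0.3733)
After 5 (propagate distance d=23): x=-404/75 (≈-5.3867) theta=-28/75 (≈-0.3733)
After 6 (thin lens f=-17): x=-404/75 (≈-5.3867) theta=-176/255 (≈-0.6902)
z_focus = -x_out/theta_out = -(-404/75)/(-176/255) = -1717/220 ≈ -7.8045
Rounded to 4 decimal places: z = -7.8045

Answer: -7.8045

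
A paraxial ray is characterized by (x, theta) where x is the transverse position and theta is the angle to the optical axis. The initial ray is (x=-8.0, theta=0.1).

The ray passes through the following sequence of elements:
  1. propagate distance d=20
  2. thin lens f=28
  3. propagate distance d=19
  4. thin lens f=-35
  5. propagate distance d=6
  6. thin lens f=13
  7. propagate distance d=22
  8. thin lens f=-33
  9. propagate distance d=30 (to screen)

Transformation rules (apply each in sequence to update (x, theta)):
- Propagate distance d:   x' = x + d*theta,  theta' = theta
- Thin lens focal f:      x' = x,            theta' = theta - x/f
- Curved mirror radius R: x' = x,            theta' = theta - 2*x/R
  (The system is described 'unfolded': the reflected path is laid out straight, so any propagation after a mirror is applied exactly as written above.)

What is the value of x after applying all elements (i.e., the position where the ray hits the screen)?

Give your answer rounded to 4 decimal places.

Answer: 15.8473

Derivation:
Initial: x=-8.0000 theta=0.1000
After 1 (propagate distance d=20): x=-6.0000 theta=0.1000
After 2 (thin lens f=28): x=-6.0000 theta=11/35 (≈0.3143)
After 3 (propagate distance d=19): x=-1/35 (≈-0.0286) theta=11/35 (≈0.3143)
After 4 (thin lens f=-35): x=-1/35 (≈-0.0286) theta=384/1225 (≈0.3135)
After 5 (propagate distance d=6): x=2269/1225 (≈1.8522) theta=384/1225 (≈0.3135)
After 6 (thin lens f=13): x=2269/1225 (≈1.8522) theta=389/2275 (≈0.1710)
After 7 (propagate distance d=22): x=89403/15925 (≈5.6140) theta=389/2275 (≈0.1710)
After 8 (thin lens f=-33): x=89403/15925 (≈5.6140) theta=59754/175175 (≈0.3411)
After 9 (propagate distance d=30 (to screen)): x=396579/25025 (≈15.8473) theta=59754/175175 (≈0.3411)
Rounded to 4 decimal places: x = 15.8473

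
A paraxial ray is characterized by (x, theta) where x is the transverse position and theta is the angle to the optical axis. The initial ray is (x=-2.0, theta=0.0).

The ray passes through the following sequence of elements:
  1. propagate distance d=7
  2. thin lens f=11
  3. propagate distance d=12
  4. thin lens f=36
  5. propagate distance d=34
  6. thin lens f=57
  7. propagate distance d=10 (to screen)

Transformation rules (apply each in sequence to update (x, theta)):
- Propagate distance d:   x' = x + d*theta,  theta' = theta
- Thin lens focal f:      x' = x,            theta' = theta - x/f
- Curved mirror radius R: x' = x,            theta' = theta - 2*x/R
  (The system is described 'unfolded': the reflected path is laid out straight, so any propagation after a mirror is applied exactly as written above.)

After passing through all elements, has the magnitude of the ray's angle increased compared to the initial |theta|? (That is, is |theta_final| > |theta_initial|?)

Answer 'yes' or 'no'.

Answer: yes

Derivation:
Initial: x=-2.0000 theta=0.0000
After 1 (propagate distance d=7): x=-2.0000 theta=0.0000
After 2 (thin lens f=11): x=-2.0000 theta=2/11 (≈0.1818)
After 3 (propagate distance d=12): x=2/11 (≈0.1818) theta=2/11 (≈0.1818)
After 4 (thin lens f=36): x=2/11 (≈0.1818) theta=35/198 (≈0.1768)
After 5 (propagate distance d=34): x=613/99 (≈6.1919) theta=35/198 (≈0.1768)
After 6 (thin lens f=57): x=613/99 (≈6.1919) theta=769/11286 (≈0.0681)
After 7 (propagate distance d=10 (to screen)): x=3526/513 (≈6.8733) theta=769/11286 (≈0.0681)
|theta_initial|=0.0000 |theta_final|=769/11286 (≈0.0681) -> increased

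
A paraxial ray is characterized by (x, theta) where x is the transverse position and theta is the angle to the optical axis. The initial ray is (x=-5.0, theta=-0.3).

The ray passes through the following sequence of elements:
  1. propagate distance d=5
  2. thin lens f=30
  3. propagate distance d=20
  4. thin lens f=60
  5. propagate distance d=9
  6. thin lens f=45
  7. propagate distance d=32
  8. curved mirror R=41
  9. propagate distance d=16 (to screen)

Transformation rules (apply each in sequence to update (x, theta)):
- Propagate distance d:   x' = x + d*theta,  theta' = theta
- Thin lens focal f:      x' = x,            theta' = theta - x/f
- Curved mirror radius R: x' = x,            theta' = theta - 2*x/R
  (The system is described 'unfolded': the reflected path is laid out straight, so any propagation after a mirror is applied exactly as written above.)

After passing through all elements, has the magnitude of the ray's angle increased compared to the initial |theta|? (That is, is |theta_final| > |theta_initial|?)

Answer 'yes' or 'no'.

Answer: no

Derivation:
Initial: x=-5.0000 theta=-0.3000
After 1 (propagate distance d=5): x=-6.5000 theta=-0.3000
After 2 (thin lens f=30): x=-6.5000 theta=-1/12 (≈-0.0833)
After 3 (propagate distance d=20): x=-49/6 (≈-8.1667) theta=-1/12 (≈-0.0833)
After 4 (thin lens f=60): x=-49/6 (≈-8.1667) theta=19/360 (≈0.0528)
After 5 (propagate distance d=9): x=-923/120 (≈-7.6917) theta=19/360 (≈0.0528)
After 6 (thin lens f=45): x=-923/120 (≈-7.6917) theta=151/675 (≈0.2237)
After 7 (propagate distance d=32): x=-2879/5400 (≈-0.5331) theta=151/675 (≈0.2237)
After 8 (curved mirror R=41): x=-2879/5400 (≈-0.5331) theta=27643/110700 (≈0.2497)
After 9 (propagate distance d=16 (to screen)): x=766537/221400 (≈3.4622) theta=27643/110700 (≈0.2497)
|theta_initial|=0.3000 |theta_final|=27643/110700 (≈0.2497) -> not increased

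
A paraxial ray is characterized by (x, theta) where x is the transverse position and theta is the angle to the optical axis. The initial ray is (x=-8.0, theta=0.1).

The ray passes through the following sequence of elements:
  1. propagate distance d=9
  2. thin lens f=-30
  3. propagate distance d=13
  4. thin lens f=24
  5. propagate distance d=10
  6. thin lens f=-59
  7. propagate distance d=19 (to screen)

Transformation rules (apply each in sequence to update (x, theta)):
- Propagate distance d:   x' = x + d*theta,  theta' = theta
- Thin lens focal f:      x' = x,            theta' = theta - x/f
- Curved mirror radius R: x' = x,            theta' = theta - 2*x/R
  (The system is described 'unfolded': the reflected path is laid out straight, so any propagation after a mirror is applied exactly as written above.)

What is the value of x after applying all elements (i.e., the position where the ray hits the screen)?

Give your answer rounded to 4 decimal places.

Answer: -4.2217

Derivation:
Initial: x=-8.0000 theta=0.1000
After 1 (propagate distance d=9): x=-7.1000 theta=0.1000
After 2 (thin lens f=-30): x=-7.1000 theta=-41/300 (≈-0.1367)
After 3 (propagate distance d=13): x=-2663/300 (≈-8.8767) theta=-41/300 (≈-0.1367)
After 4 (thin lens f=24): x=-2663/300 (≈-8.8767) theta=1679/7200 (≈0.2332)
After 5 (propagate distance d=10): x=-23561/3600 (≈-6.5447) theta=1679/7200 (≈0.2332)
After 6 (thin lens f=-59): x=-23561/3600 (≈-6.5447) theta=5771/47200 (≈0.1223)
After 7 (propagate distance d=19 (to screen)): x=-1793357/424800 (≈-4.2217) theta=5771/47200 (≈0.1223)
Rounded to 4 decimal places: x = -4.2217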